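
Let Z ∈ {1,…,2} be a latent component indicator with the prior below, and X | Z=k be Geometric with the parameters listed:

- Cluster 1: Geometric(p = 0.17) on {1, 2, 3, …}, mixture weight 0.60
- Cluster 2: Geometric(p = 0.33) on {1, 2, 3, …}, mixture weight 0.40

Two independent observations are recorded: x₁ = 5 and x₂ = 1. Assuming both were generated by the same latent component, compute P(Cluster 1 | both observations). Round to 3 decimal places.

0.484

P(component k | x) = w_k·f_k(x) / marginal(x), where marginal(x) = Σ_j w_j·f_j(x).
Since both observations come from the same component, the likelihood for component k is f_k(x₁)·f_k(x₂).
  p_1 = [0.17·(1−0.17)^4 = 0.17·0.474583 = 0.0806791] × [0.17] = 0.0137155
  p_2 = [0.33·(1−0.33)^4 = 0.33·0.201511 = 0.0664987] × [0.33] = 0.0219446
Prior × likelihood for each component:
  w_1·p_1 = 0.60 × 0.0137155 = 0.00822927
  w_2·p_2 = 0.40 × 0.0219446 = 0.00877783
Sum: 0.00822927 + 0.00877783 = 0.0170071
P(Cluster 1 | x₁, x₂) ≈ 0.484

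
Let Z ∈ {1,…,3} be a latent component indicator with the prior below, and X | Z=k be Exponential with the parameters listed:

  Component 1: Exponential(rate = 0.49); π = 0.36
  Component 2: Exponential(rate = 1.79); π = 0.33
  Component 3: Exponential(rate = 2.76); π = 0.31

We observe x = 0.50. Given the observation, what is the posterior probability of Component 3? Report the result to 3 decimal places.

0.362

The responsibility of component k is π_k f_k(x) divided by Σ_j π_j f_j(x).
Exponential densities:
  L_1 = 0.49·e^(−0.49·0.50) = 0.49·e^(−0.2450) = 0.383525
  L_2 = 1.79·e^(−1.79·0.50) = 1.79·e^(−0.8950) = 0.731408
  L_3 = 2.76·e^(−2.76·0.50) = 2.76·e^(−1.3800) = 0.694357
Unnormalised posteriors:
  π_1·L_1 = 0.36 × 0.383525 = 0.138069
  π_2·L_2 = 0.33 × 0.731408 = 0.241365
  π_3·L_3 = 0.31 × 0.694357 = 0.215251
Marginal: 0.138069 + 0.241365 + 0.215251 = 0.594684
So the posterior for Component 3 is 0.215251 / 0.594684 ≈ 0.362.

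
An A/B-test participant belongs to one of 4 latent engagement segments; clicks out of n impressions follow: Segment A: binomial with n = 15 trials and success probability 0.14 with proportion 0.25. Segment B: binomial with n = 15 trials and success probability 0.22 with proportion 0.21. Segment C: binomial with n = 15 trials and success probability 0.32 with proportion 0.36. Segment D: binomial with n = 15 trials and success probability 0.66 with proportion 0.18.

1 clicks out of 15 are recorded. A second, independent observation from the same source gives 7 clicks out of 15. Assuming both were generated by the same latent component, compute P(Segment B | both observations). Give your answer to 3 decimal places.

Apply Bayes' rule: the posterior for each component is proportional to its prior times its likelihood at x.
Since both observations come from the same component, the likelihood for component k is f_k(x₁)·f_k(x₂).
  p_A = [0.254213] × [0.0020297] = 0.000515977
  p_B = [0.101821] × [0.021992] = 0.00223925
  p_C = [0.0216953] × [0.101081] = 0.00219299
  p_D = [2.73112e-06] × [0.0626884] = 1.71209e-07
Prior × likelihood for each component:
  π_A·p_A = 0.25 × 0.000515977 = 0.000128994
  π_B·p_B = 0.21 × 0.00223925 = 0.000470242
  π_C·p_C = 0.36 × 0.00219299 = 0.000789475
  π_D·p_D = 0.18 × 1.71209e-07 = 3.08177e-08
Marginal: 0.000128994 + 0.000470242 + 0.000789475 + 3.08177e-08 = 0.00138874
P(Segment B | x₁, x₂) = 0.000470242 / 0.00138874 ≈ 0.339

0.339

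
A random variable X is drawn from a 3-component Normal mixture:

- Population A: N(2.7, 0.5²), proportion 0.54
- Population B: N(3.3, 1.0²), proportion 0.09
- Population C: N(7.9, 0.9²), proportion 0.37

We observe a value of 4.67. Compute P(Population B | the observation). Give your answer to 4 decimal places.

By Bayes' theorem, P(k | x) = P(Z=k) f_k(x) / Σ_j P(Z=j) f_j(x).
Component likelihoods at x = 4.67:
  L_A = 0.000339651
  L_B = 0.15608
  L_C = 0.000707594
Unnormalised posteriors:
  P(Z=A)·L_A = 0.54 × 0.000339651 = 0.000183412
  P(Z=B)·L_B = 0.09 × 0.15608 = 0.0140472
  P(Z=C)·L_C = 0.37 × 0.000707594 = 0.00026181
Sum: 0.000183412 + 0.0140472 + 0.00026181 = 0.0144924
P(Population B | the observation) ≈ 0.9693

0.9693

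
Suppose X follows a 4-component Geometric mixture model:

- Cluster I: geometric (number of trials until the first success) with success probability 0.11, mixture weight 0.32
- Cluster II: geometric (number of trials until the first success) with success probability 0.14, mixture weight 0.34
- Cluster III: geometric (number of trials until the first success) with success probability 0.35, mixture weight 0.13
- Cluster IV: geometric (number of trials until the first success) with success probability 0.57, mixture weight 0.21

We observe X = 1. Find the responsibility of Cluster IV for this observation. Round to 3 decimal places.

Apply Bayes' rule: the posterior for each component is proportional to its prior times its likelihood at x.
Evaluate each component's likelihood at the observed value:
  p_I = 0.11
  p_II = 0.14
  p_III = 0.35
  p_IV = 0.57
Multiply by the mixture weights:
  π_I·p_I = 0.32 × 0.11 = 0.0352
  π_II·p_II = 0.34 × 0.14 = 0.0476
  π_III·p_III = 0.13 × 0.35 = 0.0455
  π_IV·p_IV = 0.21 × 0.57 = 0.1197
Evidence: 0.0352 + 0.0476 + 0.0455 + 0.1197 = 0.248
P(Cluster IV | data) ≈ 0.483

0.483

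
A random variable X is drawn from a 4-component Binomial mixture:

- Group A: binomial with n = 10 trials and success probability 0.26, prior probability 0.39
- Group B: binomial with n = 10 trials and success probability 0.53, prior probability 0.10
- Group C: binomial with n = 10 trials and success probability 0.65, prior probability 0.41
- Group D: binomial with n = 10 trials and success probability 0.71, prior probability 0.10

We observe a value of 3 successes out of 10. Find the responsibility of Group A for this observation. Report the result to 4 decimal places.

P(component k | x) = w_k·f_k(x) / marginal(x), where marginal(x) = Σ_j w_j·f_j(x).
Component likelihoods at x = 3 successes out of 10:
  p_A = C(10,3)·0.26^3·0.74^7 = 120·0.017576·0.121513 = 0.256285
  p_B = C(10,3)·0.53^3·0.47^7 = 120·0.148877·0.00506623 = 0.0905094
  p_C = C(10,3)·0.65^3·0.35^7 = 120·0.274625·0.000643393 = 0.021203
  p_D = C(10,3)·0.71^3·0.29^7 = 120·0.357911·0.000172499 = 0.0074087
Weight by the priors:
  w_A·p_A = 0.39 × 0.256285 = 0.0999512
  w_B·p_B = 0.10 × 0.0905094 = 0.00905094
  w_C·p_C = 0.41 × 0.021203 = 0.00869324
  w_D·p_D = 0.10 × 0.0074087 = 0.00074087
Sum: 0.0999512 + 0.00905094 + 0.00869324 + 0.00074087 = 0.118436
P(Group A | x) ≈ 0.8439

0.8439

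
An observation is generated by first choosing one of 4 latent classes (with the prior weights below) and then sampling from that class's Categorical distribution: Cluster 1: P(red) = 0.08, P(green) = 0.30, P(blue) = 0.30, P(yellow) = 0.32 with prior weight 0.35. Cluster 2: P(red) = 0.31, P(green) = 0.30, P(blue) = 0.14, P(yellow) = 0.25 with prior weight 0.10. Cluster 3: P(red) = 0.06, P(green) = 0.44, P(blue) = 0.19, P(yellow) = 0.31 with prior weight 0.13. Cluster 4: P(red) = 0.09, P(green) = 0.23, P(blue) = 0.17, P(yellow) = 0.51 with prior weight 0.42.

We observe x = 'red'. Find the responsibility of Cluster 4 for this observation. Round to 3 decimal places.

0.361

P(component k | x) = w_k·f_k(x) / marginal(x), where marginal(x) = Σ_j w_j·f_j(x).
Evaluate each component's likelihood at the observed value:
  f_1 = P(red | comp) = 0.08
  f_2 = P(red | comp) = 0.31
  f_3 = P(red | comp) = 0.06
  f_4 = P(red | comp) = 0.09
Multiply by the mixture weights:
  w_1·f_1 = 0.35 × 0.08 = 0.028
  w_2·f_2 = 0.10 × 0.31 = 0.031
  w_3·f_3 = 0.13 × 0.06 = 0.0078
  w_4·f_4 = 0.42 × 0.09 = 0.0378
Evidence: 0.028 + 0.031 + 0.0078 + 0.0378 = 0.1046
P(Cluster 4 | x) ≈ 0.361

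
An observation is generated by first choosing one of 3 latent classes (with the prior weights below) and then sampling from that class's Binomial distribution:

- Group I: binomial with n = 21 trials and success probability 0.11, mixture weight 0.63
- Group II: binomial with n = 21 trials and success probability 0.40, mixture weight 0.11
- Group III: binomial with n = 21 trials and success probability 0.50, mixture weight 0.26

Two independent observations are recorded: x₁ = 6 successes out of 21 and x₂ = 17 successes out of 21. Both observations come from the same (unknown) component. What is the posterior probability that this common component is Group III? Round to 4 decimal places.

0.9261

P(component k | x) = w_k·f_k(x) / marginal(x), where marginal(x) = Σ_j w_j·f_j(x).
Since both observations come from the same component, the likelihood for component k is f_k(x₁)·f_k(x₂).
  L_I = [0.0167386] × [1.89802e-13] = 3.177e-15
  L_II = [0.104506] × [0.000133257] = 1.39261e-05
  L_III = [0.0258751] × [0.00285387] = 7.38442e-05
Multiply by the mixture weights:
  w_I·L_I = 0.63 × 3.177e-15 = 2.00151e-15
  w_II·L_II = 0.11 × 1.39261e-05 = 1.53187e-06
  w_III·L_III = 0.26 × 7.38442e-05 = 1.91995e-05
Sum: 2.00151e-15 + 1.53187e-06 + 1.91995e-05 = 2.07314e-05
Responsibility of Group III: 1.91995e-05 / 2.07314e-05 ≈ 0.9261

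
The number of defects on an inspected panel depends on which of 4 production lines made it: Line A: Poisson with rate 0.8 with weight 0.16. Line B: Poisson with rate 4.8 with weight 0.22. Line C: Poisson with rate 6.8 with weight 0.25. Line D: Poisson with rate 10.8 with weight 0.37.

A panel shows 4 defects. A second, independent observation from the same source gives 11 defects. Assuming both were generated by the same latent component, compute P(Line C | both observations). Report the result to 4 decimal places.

P(component k | x) = w_k·f_k(x) / marginal(x), where marginal(x) = Σ_j w_j·f_j(x).
Since both observations come from the same component, the likelihood for component k is f_k(x₁)·f_k(x₂).
  p_A = [e^(−0.8)·0.8^4/4! = 0.00766855] × [9.66938e-10] = 7.41501e-12
  p_B = [e^(−4.8)·4.8^4/4! = 0.182029] × [0.00642517] = 0.00116957
  p_C = [e^(−6.8)·6.8^4/4! = 0.0992252] × [0.0401088] = 0.0039798
  p_D = [e^(−10.8)·10.8^4/4! = 0.0115639] × [0.119159] = 0.00137793
Weight by the priors:
  w_A·p_A = 0.16 × 7.41501e-12 = 1.1864e-12
  w_B·p_B = 0.22 × 0.00116957 = 0.000257304
  w_C·p_C = 0.25 × 0.0039798 = 0.000994951
  w_D·p_D = 0.37 × 0.00137793 = 0.000509836
Evidence: 1.1864e-12 + 0.000257304 + 0.000994951 + 0.000509836 = 0.00176209
P(Line C | x₁,x₂) = 0.000994951 / 0.00176209 ≈ 0.5646

0.5646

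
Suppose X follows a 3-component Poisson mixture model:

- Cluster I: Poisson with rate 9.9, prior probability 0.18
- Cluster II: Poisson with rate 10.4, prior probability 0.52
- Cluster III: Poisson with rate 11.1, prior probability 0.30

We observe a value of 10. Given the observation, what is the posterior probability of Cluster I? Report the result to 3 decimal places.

0.184

The responsibility of component k is P(Z=k) f_k(x) divided by Σ_j P(Z=j) f_j(x).
Component likelihoods at x = 10:
  L_I = e^(−9.9)·9.9^10/10! = 0.125047
  L_II = e^(−10.4)·10.4^10/10! = 0.124139
  L_III = e^(−11.1)·11.1^10/10! = 0.118249
Prior × likelihood for each component:
  P(Z=I)·L_I = 0.18 × 0.125047 = 0.0225085
  P(Z=II)·L_II = 0.52 × 0.124139 = 0.0645522
  P(Z=III)·L_III = 0.30 × 0.118249 = 0.0354747
Marginal: 0.0225085 + 0.0645522 + 0.0354747 = 0.122535
P(Cluster I | the observation) = 0.0225085 / 0.122535 ≈ 0.184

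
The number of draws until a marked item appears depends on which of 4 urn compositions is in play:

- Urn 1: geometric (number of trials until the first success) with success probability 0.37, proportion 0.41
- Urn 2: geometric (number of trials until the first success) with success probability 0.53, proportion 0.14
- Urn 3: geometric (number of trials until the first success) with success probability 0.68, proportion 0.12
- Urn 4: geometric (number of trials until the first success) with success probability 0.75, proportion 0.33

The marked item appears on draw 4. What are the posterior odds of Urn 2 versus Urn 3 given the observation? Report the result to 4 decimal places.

2.8811

The posterior odds equal the prior odds times the likelihood ratio: (w_i/w_j)·(f_i(x)/f_j(x)).
Evaluate each component's likelihood at the observed value:
  L_1 = 0.0925174
  L_2 = 0.0550262
  L_3 = 0.0222822
  L_4 = 0.0117188
Odds = (0.14/0.12) × (0.0550262/0.0222822) = 1.16667 × 2.46951 ≈ 2.8811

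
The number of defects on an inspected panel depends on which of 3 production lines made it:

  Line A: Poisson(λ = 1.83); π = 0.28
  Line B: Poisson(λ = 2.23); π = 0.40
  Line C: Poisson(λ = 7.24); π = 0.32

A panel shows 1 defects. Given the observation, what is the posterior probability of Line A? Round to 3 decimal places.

0.457

Apply Bayes' rule: the posterior for each component is proportional to its prior times its likelihood at x.
Component likelihoods at x = 1 defects:
  f_A = 0.293557
  f_B = 0.239788
  f_C = 0.00519334
Weight by the priors:
  w_A·f_A = 0.28 × 0.293557 = 0.0821959
  w_B·f_B = 0.40 × 0.239788 = 0.0959154
  w_C·f_C = 0.32 × 0.00519334 = 0.00166187
Marginal: 0.0821959 + 0.0959154 + 0.00166187 = 0.179773
So the posterior for Line A is 0.0821959 / 0.179773 ≈ 0.457.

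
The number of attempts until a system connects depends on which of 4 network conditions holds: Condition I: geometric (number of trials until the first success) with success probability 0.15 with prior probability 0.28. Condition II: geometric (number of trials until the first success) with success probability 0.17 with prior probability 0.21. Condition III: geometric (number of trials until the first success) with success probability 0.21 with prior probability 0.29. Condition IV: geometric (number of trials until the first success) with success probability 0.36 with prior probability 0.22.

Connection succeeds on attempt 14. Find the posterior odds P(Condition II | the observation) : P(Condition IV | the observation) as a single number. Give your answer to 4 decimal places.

Only the two components matter; the odds are (π_i f_i(x)) / (π_j f_j(x)).
Evaluate each component's likelihood at the observed value:
  f_I = 0.15·(1−0.15)^13 = 0.15·0.120905 = 0.0181358
  f_II = 0.17·(1−0.17)^13 = 0.17·0.0887187 = 0.0150822
  f_III = 0.21·(1−0.21)^13 = 0.21·0.0466823 = 0.00980328
  f_IV = 0.36·(1−0.36)^13 = 0.36·0.00302231 = 0.00108803
0.00316726 / 0.000239367 ≈ 13.2318

13.2318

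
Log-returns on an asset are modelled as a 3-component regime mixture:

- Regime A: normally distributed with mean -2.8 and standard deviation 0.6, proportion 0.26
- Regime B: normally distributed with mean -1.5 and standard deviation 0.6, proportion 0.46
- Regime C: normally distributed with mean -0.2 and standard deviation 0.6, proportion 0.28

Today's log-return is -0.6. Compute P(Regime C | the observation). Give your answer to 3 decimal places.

0.600

Posterior ∝ prior × likelihood, so P(k | x) ∝ P(Z=k) f_k(x); normalise over all components.
Component likelihoods at x = -0.6:
  f_A = 0.000800451
  f_B = 0.215863
  f_C = 0.532413
Weight by the priors:
  P(Z=A)·f_A = 0.26 × 0.000800451 = 0.000208117
  P(Z=B)·f_B = 0.46 × 0.215863 = 0.0992968
  P(Z=C)·f_C = 0.28 × 0.532413 = 0.149076
Evidence: 0.000208117 + 0.0992968 + 0.149076 = 0.248581
Responsibility of Regime C: 0.149076 / 0.248581 ≈ 0.600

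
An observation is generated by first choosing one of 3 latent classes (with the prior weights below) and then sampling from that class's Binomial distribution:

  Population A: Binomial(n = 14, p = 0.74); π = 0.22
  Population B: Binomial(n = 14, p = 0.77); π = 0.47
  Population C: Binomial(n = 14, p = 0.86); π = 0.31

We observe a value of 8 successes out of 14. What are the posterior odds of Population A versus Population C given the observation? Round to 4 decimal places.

8.7498

Only the two components matter; the odds are (P(Z=i) f_i(x)) / (P(Z=j) f_j(x)).
Component likelihoods at x = 8 successes out of 14:
  L_A = C(14,8)·0.74^8·0.26^6 = 3003·0.0899195·0.000308916 = 0.083416
  L_B = C(14,8)·0.77^8·0.23^6 = 3003·0.123574·0.000148036 = 0.0549349
  L_C = C(14,8)·0.86^8·0.14^6 = 3003·0.299218·7.52954e-06 = 0.00676568
Posterior odds = (P(Z=A)·L_A) / (P(Z=C)·L_C) = (0.22·0.083416) / (0.31·0.00676568) = 0.0183515 / 0.00209736 ≈ 8.7498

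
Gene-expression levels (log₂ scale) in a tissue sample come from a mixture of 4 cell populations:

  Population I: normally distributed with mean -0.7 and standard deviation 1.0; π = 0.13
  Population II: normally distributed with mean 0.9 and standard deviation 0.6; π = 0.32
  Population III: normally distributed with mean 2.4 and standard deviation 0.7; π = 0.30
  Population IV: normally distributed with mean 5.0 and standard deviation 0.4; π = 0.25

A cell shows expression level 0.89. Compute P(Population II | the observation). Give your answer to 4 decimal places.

By Bayes' theorem, P(k | x) = π_k f_k(x) / Σ_j π_j f_j(x).
Evaluate each component's likelihood at the observed value:
  f_I = (1/(1.0·√(2π)))·exp(−(0.89−-0.7)²/(2·1.0²)) = 0.398942·exp(-1.26405) = 0.112704
  f_II = (1/(0.6·√(2π)))·exp(−(0.89−0.9)²/(2·0.6²)) = 0.664904·exp(-0.00014) = 0.664811
  f_III = (1/(0.7·√(2π)))·exp(−(0.89−2.4)²/(2·0.7²)) = 0.569918·exp(-2.32663) = 0.0556376
  f_IV = (1/(0.4·√(2π)))·exp(−(0.89−5.0)²/(2·0.4²)) = 0.997356·exp(-52.78781) = 1.18412e-23
Prior × likelihood for each component:
  π_I·f_I = 0.13 × 0.112704 = 0.0146515
  π_II·f_II = 0.32 × 0.664811 = 0.21274
  π_III·f_III = 0.30 × 0.0556376 = 0.0166913
  π_IV·f_IV = 0.25 × 1.18412e-23 = 2.96029e-24
Evidence: 0.0146515 + 0.21274 + 0.0166913 + 2.96029e-24 = 0.244082
So the posterior for Population II is 0.21274 / 0.244082 ≈ 0.8716.

0.8716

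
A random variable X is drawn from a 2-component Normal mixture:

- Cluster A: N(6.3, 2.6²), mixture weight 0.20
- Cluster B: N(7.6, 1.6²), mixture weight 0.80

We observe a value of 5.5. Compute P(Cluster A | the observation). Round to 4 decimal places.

P(component k | x) = π_k·f_k(x) / marginal(x), where marginal(x) = Σ_j π_j·f_j(x).
Evaluate each component's likelihood at the observed value:
  L_A = (1/(2.6·√(2π)))·exp(−(5.5−6.3)²/(2·2.6²)) = 0.153439·exp(-0.04734) = 0.146345
  L_B = (1/(1.6·√(2π)))·exp(−(5.5−7.6)²/(2·1.6²)) = 0.249339·exp(-0.86133) = 0.105371
Prior × likelihood for each component:
  π_A·L_A = 0.20 × 0.146345 = 0.029269
  π_B·L_B = 0.80 × 0.105371 = 0.0842966
Marginal: 0.029269 + 0.0842966 = 0.113566
P(Cluster A | the observation) = 0.029269 / 0.113566 ≈ 0.2577

0.2577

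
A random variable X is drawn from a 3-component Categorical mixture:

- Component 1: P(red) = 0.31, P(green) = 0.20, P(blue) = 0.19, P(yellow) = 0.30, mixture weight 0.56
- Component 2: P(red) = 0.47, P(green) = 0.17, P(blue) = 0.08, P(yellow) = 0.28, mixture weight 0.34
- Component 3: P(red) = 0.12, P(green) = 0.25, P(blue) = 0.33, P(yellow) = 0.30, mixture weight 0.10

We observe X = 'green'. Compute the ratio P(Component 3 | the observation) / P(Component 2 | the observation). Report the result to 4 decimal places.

The posterior odds equal the prior odds times the likelihood ratio: (π_i/π_j)·(f_i(x)/f_j(x)).
Component likelihoods at x = 'green':
  L_1 = 0.2
  L_2 = 0.17
  L_3 = 0.25
Odds = (0.10/0.34) × (0.25/0.17) = 0.294118 × 1.47059 ≈ 0.4325

0.4325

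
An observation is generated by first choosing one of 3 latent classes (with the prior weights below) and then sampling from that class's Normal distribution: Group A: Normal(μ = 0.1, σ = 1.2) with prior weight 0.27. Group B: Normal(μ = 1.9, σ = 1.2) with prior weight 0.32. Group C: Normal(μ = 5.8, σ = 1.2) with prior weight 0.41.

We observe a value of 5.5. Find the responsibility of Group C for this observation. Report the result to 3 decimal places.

0.991

Apply Bayes' rule: the posterior for each component is proportional to its prior times its likelihood at x.
Component likelihoods at x = 5.5:
  p_A = 1.33198e-05
  p_B = 0.00369321
  p_C = 0.322223
Unnormalised posteriors:
  P(Z=A)·p_A = 0.27 × 1.33198e-05 = 3.59634e-06
  P(Z=B)·p_B = 0.32 × 0.00369321 = 0.00118183
  P(Z=C)·p_C = 0.41 × 0.322223 = 0.132112
Denominator: 3.59634e-06 + 0.00118183 + 0.132112 = 0.133297
P(Group C | the observation) = 0.132112 / 0.133297 ≈ 0.991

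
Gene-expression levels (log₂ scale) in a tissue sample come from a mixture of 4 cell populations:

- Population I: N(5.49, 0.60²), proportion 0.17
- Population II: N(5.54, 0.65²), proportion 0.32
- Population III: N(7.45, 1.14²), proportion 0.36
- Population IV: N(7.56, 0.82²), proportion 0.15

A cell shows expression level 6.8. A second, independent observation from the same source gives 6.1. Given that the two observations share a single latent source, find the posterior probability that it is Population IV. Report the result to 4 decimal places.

P(component k | x) = π_k·f_k(x) / marginal(x), where marginal(x) = Σ_j π_j·f_j(x).
Since both observations come from the same component, the likelihood for component k is f_k(x₁)·f_k(x₂).
  p_I = [(1/(0.60·√(2π)))·exp(−(6.8−5.49)²/(2·0.60²)) = 0.664904·exp(-2.38347) = 0.0613239] × [0.396564] = 0.0243188
  p_II = [(1/(0.65·√(2π)))·exp(−(6.8−5.54)²/(2·0.65²)) = 0.613757·exp(-1.87882) = 0.0937642] × [0.423467] = 0.039706
  p_III = [(1/(1.14·√(2π)))·exp(−(6.8−7.45)²/(2·1.14²)) = 0.349949·exp(-0.16255) = 0.297448] × [0.173575] = 0.0516296
  p_IV = [(1/(0.82·√(2π)))·exp(−(6.8−7.56)²/(2·0.82²)) = 0.486515·exp(-0.42951) = 0.316639] × [0.0997033] = 0.0315699
Prior × likelihood for each component:
  π_I·p_I = 0.17 × 0.0243188 = 0.0041342
  π_II·p_II = 0.32 × 0.039706 = 0.0127059
  π_III·p_III = 0.36 × 0.0516296 = 0.0185866
  π_IV·p_IV = 0.15 × 0.0315699 = 0.00473549
Marginal: 0.0041342 + 0.0127059 + 0.0185866 + 0.00473549 = 0.0401623
So the posterior for Population IV is 0.00473549 / 0.0401623 ≈ 0.1179.

0.1179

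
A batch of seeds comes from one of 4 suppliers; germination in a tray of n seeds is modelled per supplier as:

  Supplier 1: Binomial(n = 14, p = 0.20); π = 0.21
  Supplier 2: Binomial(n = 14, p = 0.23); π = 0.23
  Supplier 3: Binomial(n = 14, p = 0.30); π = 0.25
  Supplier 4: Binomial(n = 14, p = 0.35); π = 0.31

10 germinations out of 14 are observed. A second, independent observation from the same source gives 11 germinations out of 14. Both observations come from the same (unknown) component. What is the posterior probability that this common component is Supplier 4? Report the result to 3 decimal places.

0.949

P(component k | x) = P(Z=k)·f_k(x) / marginal(x), where marginal(x) = Σ_j P(Z=j)·f_j(x).
Since both observations come from the same component, the likelihood for component k is f_k(x₁)·f_k(x₂).
  f_1 = [4.1985e-05] × [3.81682e-06] = 1.60249e-10
  f_2 = [0.000145772] × [1.58336e-05] = 2.3081e-09
  f_3 = [0.00141918] × [0.000221172] = 3.13883e-07
  f_4 = [0.0049291] × [0.000965139] = 4.75727e-06
Multiply by the mixture weights:
  P(Z=1)·f_1 = 0.21 × 1.60249e-10 = 3.36523e-11
  P(Z=2)·f_2 = 0.23 × 2.3081e-09 = 5.30864e-10
  P(Z=3)·f_3 = 0.25 × 3.13883e-07 = 7.84708e-08
  P(Z=4)·f_4 = 0.31 × 4.75727e-06 = 1.47475e-06
Sum: 3.36523e-11 + 5.30864e-10 + 7.84708e-08 + 1.47475e-06 = 1.55379e-06
Responsibility of Supplier 4: 1.47475e-06 / 1.55379e-06 ≈ 0.949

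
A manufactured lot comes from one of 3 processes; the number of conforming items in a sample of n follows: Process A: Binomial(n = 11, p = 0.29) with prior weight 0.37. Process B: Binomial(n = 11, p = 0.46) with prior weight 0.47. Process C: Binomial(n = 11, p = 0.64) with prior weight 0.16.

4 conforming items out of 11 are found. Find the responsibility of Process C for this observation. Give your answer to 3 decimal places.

P(component k | x) = w_k·f_k(x) / marginal(x), where marginal(x) = Σ_j w_j·f_j(x).
Evaluate each component's likelihood at the observed value:
  f_A = C(11,4)·0.29^4·0.71^7 = 330·0.00707281·0.0909512 = 0.212283
  f_B = C(11,4)·0.46^4·0.54^7 = 330·0.0447746·0.0133893 = 0.197834
  f_C = C(11,4)·0.64^4·0.36^7 = 330·0.167772·0.000783642 = 0.0433862
Weight by the priors:
  w_A·f_A = 0.37 × 0.212283 = 0.0785446
  w_B·f_B = 0.47 × 0.197834 = 0.0929821
  w_C·f_C = 0.16 × 0.0433862 = 0.00694179
Denominator: 0.0785446 + 0.0929821 + 0.00694179 = 0.178468
P(Process C | x) ≈ 0.039

0.039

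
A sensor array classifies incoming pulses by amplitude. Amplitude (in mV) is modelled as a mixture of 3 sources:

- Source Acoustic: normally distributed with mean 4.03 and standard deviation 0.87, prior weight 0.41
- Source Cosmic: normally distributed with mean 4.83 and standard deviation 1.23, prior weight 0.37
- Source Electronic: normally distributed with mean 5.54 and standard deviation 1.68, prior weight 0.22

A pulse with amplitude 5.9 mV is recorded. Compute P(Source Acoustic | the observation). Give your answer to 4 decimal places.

0.1228

The responsibility of component k is w_k f_k(x) divided by Σ_j w_j f_j(x).
Evaluate each component's likelihood at the observed value:
  p_Acoustic = (1/(0.87·√(2π)))·exp(−(5.9−4.03)²/(2·0.87²)) = 0.458554·exp(-2.31001) = 0.045516
  p_Cosmic = (1/(1.23·√(2π)))·exp(−(5.9−4.83)²/(2·1.23²)) = 0.324343·exp(-0.37838) = 0.222166
  p_Electronic = (1/(1.68·√(2π)))·exp(−(5.9−5.54)²/(2·1.68²)) = 0.237466·exp(-0.02296) = 0.232076
Unnormalised posteriors:
  w_Acoustic·p_Acoustic = 0.41 × 0.045516 = 0.0186616
  w_Cosmic·p_Cosmic = 0.37 × 0.222166 = 0.0822013
  w_Electronic·p_Electronic = 0.22 × 0.232076 = 0.0510567
Marginal: 0.0186616 + 0.0822013 + 0.0510567 = 0.15192
Responsibility of Source Acoustic: 0.0186616 / 0.15192 ≈ 0.1228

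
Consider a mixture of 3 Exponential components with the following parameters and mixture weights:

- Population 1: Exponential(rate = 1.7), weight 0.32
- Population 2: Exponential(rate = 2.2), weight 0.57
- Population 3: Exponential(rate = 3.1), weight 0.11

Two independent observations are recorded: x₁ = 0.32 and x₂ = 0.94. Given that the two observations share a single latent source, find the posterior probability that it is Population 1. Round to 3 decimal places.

0.359

The responsibility of component k is w_k f_k(x) divided by Σ_j w_j f_j(x).
Since both observations come from the same component, the likelihood for component k is f_k(x₁)·f_k(x₂).
  L_1 = [0.986717] × [0.343911] = 0.339343
  L_2 = [1.08813] × [0.278164] = 0.302678
  L_3 = [1.14959] × [0.168201] = 0.193361
Unnormalised posteriors:
  w_1·L_1 = 0.32 × 0.339343 = 0.10859
  w_2·L_2 = 0.57 × 0.302678 = 0.172527
  w_3·L_3 = 0.11 × 0.193361 = 0.0212697
Normaliser: 0.10859 + 0.172527 + 0.0212697 = 0.302386
So the posterior for Population 1 is 0.10859 / 0.302386 ≈ 0.359.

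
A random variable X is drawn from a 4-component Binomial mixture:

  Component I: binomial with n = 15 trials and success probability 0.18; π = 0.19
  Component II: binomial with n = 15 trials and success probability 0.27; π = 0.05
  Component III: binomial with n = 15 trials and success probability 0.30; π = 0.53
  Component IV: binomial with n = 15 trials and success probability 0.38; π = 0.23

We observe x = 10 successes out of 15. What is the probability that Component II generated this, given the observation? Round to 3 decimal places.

Apply Bayes' rule: the posterior for each component is proportional to its prior times its likelihood at x.
Binomial probabilities:
  L_I = C(15,10)·0.18^10·0.82^5 = 3003·3.57047e-08·0.37074 = 3.97511e-05
  L_II = C(15,10)·0.27^10·0.73^5 = 3003·2.05891e-06·0.207307 = 0.00128176
  L_III = C(15,10)·0.30^10·0.70^5 = 3003·5.9049e-06·0.16807 = 0.00298029
  L_IV = C(15,10)·0.38^10·0.62^5 = 3003·6.27821e-05·0.0916133 = 0.0172723
Prior × likelihood for each component:
  π_I·L_I = 0.19 × 3.97511e-05 = 7.55272e-06
  π_II·L_II = 0.05 × 0.00128176 = 6.40881e-05
  π_III·L_III = 0.53 × 0.00298029 = 0.00157955
  π_IV·L_IV = 0.23 × 0.0172723 = 0.00397263
Normaliser: 7.55272e-06 + 6.40881e-05 + 0.00157955 + 0.00397263 = 0.00562382
P(Component II | x) = 6.40881e-05 / 0.00562382 ≈ 0.011

0.011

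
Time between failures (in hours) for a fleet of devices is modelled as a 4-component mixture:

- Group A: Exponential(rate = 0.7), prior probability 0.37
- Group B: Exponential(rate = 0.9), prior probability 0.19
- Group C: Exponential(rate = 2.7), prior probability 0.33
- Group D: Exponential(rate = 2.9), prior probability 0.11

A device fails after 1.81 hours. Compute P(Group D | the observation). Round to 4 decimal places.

By Bayes' theorem, P(k | x) = P(Z=k) f_k(x) / Σ_j P(Z=j) f_j(x).
Component likelihoods at x = 1.81 hours:
  f_A = 0.197173
  f_B = 0.176513
  f_C = 0.0203689
  f_D = 0.015233
Unnormalised posteriors:
  P(Z=A)·f_A = 0.37 × 0.197173 = 0.0729539
  P(Z=B)·f_B = 0.19 × 0.176513 = 0.0335375
  P(Z=C)·f_C = 0.33 × 0.0203689 = 0.00672172
  P(Z=D)·f_D = 0.11 × 0.015233 = 0.00167563
Normaliser: 0.0729539 + 0.0335375 + 0.00672172 + 0.00167563 = 0.114889
So the posterior for Group D is 0.00167563 / 0.114889 ≈ 0.0146.

0.0146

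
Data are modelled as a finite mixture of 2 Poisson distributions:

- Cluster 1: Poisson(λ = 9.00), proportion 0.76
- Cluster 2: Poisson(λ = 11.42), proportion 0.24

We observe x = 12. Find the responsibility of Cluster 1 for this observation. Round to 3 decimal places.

0.672

Posterior ∝ prior × likelihood, so P(k | x) ∝ π_k f_k(x); normalise over all components.
Component likelihoods at x = 12:
  p_1 = e^(−9.00)·9.00^12/12! = 0.072765
  p_2 = e^(−11.42)·11.42^12/12! = 0.112723
Multiply by the mixture weights:
  π_1·p_1 = 0.76 × 0.072765 = 0.0553014
  π_2·p_2 = 0.24 × 0.112723 = 0.0270536
Sum: 0.0553014 + 0.0270536 = 0.082355
P(Cluster 1 | the observation) ≈ 0.672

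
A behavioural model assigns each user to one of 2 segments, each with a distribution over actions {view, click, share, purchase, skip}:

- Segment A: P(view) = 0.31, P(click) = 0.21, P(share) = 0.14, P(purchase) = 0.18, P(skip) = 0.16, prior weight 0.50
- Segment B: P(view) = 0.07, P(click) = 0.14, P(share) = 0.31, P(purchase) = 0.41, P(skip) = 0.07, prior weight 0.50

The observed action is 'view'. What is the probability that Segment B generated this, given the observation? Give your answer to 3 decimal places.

0.184

Posterior ∝ prior × likelihood, so P(k | x) ∝ π_k f_k(x); normalise over all components.
Component likelihoods at x = 'view':
  p_A = 0.31
  p_B = 0.07
Multiply by the mixture weights:
  π_A·p_A = 0.50 × 0.31 = 0.155
  π_B·p_B = 0.50 × 0.07 = 0.035
Marginal: 0.155 + 0.035 = 0.19
P(Segment B | the observation) = 0.035 / 0.19 ≈ 0.184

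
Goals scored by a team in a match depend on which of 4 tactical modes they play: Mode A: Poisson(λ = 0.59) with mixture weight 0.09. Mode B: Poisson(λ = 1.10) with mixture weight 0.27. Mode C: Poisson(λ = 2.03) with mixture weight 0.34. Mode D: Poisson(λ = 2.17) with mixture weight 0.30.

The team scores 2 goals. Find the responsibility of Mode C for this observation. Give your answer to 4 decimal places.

Apply Bayes' rule: the posterior for each component is proportional to its prior times its likelihood at x.
Evaluate each component's likelihood at the observed value:
  p_A = 0.0964807
  p_B = 0.201387
  p_C = 0.27061
  p_D = 0.268825
Weight by the priors:
  P(Z=A)·p_A = 0.09 × 0.0964807 = 0.00868326
  P(Z=B)·p_B = 0.27 × 0.201387 = 0.0543745
  P(Z=C)·p_C = 0.34 × 0.27061 = 0.0920075
  P(Z=D)·p_D = 0.30 × 0.268825 = 0.0806476
Sum: 0.00868326 + 0.0543745 + 0.0920075 + 0.0806476 = 0.235713
P(Mode C | 2 goals) = 0.0920075 / 0.235713 ≈ 0.3903

0.3903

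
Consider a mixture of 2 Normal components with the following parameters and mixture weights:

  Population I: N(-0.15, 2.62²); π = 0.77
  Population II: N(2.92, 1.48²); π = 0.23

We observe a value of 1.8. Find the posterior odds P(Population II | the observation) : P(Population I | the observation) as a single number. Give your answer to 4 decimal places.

The posterior odds equal the prior odds times the likelihood ratio: (w_i/w_j)·(f_i(x)/f_j(x)).
Component likelihoods at x = 1.8:
  L_I = (1/(2.62·√(2π)))·exp(−(1.8−-0.15)²/(2·2.62²)) = 0.152268·exp(-0.27697) = 0.115431
  L_II = (1/(1.48·√(2π)))·exp(−(1.8−2.92)²/(2·1.48²)) = 0.269556·exp(-0.28634) = 0.202438
Odds = (0.23/0.77) × (0.202438/0.115431) = 0.298701 × 1.75376 ≈ 0.5239

0.5239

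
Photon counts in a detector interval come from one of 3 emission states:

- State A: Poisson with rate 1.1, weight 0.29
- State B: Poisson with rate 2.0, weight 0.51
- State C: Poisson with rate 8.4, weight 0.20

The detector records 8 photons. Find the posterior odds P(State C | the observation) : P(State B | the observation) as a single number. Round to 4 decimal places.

The posterior odds equal the prior odds times the likelihood ratio: (w_i/w_j)·(f_i(x)/f_j(x)).
Component likelihoods at x = 8 photons:
  f_A = 1.76969e-05
  f_B = 0.000859272
  f_C = 0.138242
Odds = (0.20/0.51) × (0.138242/0.000859272) = 0.392157 × 160.883 ≈ 63.0913

63.0913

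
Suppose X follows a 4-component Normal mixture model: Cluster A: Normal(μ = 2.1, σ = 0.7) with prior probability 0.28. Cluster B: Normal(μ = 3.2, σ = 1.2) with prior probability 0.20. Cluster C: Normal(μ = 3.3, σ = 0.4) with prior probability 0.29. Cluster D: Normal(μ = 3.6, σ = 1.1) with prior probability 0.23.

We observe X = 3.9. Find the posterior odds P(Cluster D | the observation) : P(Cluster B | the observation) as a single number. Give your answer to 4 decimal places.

1.4329

Only the two components matter; the odds are (w_i f_i(x)) / (w_j f_j(x)).
Component likelihoods at x = 3.9:
  L_A = 0.0208921
  L_B = 0.280439
  L_C = 0.323794
  L_D = 0.349435
Posterior odds = (w_D·L_D) / (w_B·L_B) = (0.23·0.349435) / (0.20·0.280439) = 0.08037 / 0.0560878 ≈ 1.4329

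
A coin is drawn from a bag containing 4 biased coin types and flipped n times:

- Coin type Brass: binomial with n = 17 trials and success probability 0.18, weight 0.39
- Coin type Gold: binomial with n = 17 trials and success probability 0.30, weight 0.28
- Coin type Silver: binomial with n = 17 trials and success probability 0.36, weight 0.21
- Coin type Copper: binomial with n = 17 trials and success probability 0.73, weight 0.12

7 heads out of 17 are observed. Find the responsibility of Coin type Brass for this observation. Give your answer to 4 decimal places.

0.0824

The responsibility of component k is P(Z=k) f_k(x) divided by Σ_j P(Z=j) f_j(x).
Binomial probabilities:
  f_Brass = 0.0163652
  f_Gold = 0.120145
  f_Silver = 0.175708
  f_Copper = 0.00442357
Multiply by the mixture weights:
  P(Z=Brass)·f_Brass = 0.39 × 0.0163652 = 0.00638242
  P(Z=Gold)·f_Gold = 0.28 × 0.120145 = 0.0336405
  P(Z=Silver)·f_Silver = 0.21 × 0.175708 = 0.0368987
  P(Z=Copper)·f_Copper = 0.12 × 0.00442357 = 0.000530828
Marginal: 0.00638242 + 0.0336405 + 0.0368987 + 0.000530828 = 0.0774525
Responsibility of Coin type Brass: 0.00638242 / 0.0774525 ≈ 0.0824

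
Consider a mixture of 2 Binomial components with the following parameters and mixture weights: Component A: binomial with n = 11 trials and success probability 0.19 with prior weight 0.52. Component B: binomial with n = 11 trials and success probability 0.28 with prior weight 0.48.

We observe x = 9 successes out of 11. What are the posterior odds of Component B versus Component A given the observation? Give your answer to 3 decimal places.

23.910

Since P(k|x) ∝ w_k f_k(x), the posterior odds are w_i f_i(x) / (w_j f_j(x)).
Binomial probabilities:
  L_A = 1.16443e-05
  L_B = 0.000301613
Odds = (0.48/0.52) × (0.000301613/1.16443e-05) = 0.923077 × 25.9021 ≈ 23.910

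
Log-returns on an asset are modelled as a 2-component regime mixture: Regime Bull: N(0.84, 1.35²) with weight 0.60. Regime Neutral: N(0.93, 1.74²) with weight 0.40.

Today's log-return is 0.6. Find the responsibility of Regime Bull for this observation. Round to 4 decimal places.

0.6596

By Bayes' theorem, P(k | x) = w_k f_k(x) / Σ_j w_j f_j(x).
Evaluate each component's likelihood at the observed value:
  f_Bull = 0.29088
  f_Neutral = 0.225191
Prior × likelihood for each component:
  w_Bull·f_Bull = 0.60 × 0.29088 = 0.174528
  w_Neutral·f_Neutral = 0.40 × 0.225191 = 0.0900762
Normaliser: 0.174528 + 0.0900762 = 0.264604
P(Regime Bull | 0.6) ≈ 0.6596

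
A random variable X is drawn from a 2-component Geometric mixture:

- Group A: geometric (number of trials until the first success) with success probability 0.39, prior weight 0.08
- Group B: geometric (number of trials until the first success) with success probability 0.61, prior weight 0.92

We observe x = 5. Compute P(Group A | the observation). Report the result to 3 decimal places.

0.250

Posterior ∝ prior × likelihood, so P(k | x) ∝ w_k f_k(x); normalise over all components.
Geometric probabilities:
  f_A = 0.39·(1−0.39)^4 = 0.39·0.138458 = 0.0539988
  f_B = 0.61·(1−0.61)^4 = 0.61·0.0231344 = 0.014112
Multiply by the mixture weights:
  w_A·f_A = 0.08 × 0.0539988 = 0.0043199
  w_B·f_B = 0.92 × 0.014112 = 0.012983
Normaliser: 0.0043199 + 0.012983 = 0.0173029
P(Group A | x) = 0.0043199 / 0.0173029 ≈ 0.250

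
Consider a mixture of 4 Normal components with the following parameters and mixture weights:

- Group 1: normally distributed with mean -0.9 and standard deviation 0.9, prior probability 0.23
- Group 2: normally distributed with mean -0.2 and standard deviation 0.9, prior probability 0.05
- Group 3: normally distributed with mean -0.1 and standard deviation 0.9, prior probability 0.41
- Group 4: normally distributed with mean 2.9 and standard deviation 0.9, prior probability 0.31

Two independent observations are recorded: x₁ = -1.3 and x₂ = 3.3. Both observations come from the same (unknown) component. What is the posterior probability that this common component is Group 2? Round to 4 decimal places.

0.0792

Apply Bayes' rule: the posterior for each component is proportional to its prior times its likelihood at x.
Since both observations come from the same component, the likelihood for component k is f_k(x₁)·f_k(x₂).
  L_1 = [(1/(0.9·√(2π)))·exp(−(-1.3−-0.9)²/(2·0.9²)) = 0.443269·exp(-0.09877) = 0.401582] × [8.27338e-06] = 3.32244e-06
  L_2 = [(1/(0.9·√(2π)))·exp(−(-1.3−-0.2)²/(2·0.9²)) = 0.443269·exp(-0.74691) = 0.210033] × [0.000230489] = 4.84103e-05
  L_3 = [(1/(0.9·√(2π)))·exp(−(-1.3−-0.1)²/(2·0.9²)) = 0.443269·exp(-0.88889) = 0.182233] × [0.000352881] = 6.43067e-05
  L_4 = [(1/(0.9·√(2π)))·exp(−(-1.3−2.9)²/(2·0.9²)) = 0.443269·exp(-10.88889) = 8.27338e-06] × [0.401582] = 3.32244e-06
Weight by the priors:
  P(Z=1)·L_1 = 0.23 × 3.32244e-06 = 7.64162e-07
  P(Z=2)·L_2 = 0.05 × 4.84103e-05 = 2.42051e-06
  P(Z=3)·L_3 = 0.41 × 6.43067e-05 = 2.63657e-05
  P(Z=4)·L_4 = 0.31 × 3.32244e-06 = 1.02996e-06
Normaliser: 7.64162e-07 + 2.42051e-06 + 2.63657e-05 + 1.02996e-06 = 3.05804e-05
So the posterior for Group 2 is 2.42051e-06 / 3.05804e-05 ≈ 0.0792.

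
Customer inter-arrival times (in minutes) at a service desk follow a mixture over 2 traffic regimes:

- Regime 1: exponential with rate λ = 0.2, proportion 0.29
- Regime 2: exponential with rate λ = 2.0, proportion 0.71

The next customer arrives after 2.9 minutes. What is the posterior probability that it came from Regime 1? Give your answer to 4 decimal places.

By Bayes' theorem, P(k | x) = P(Z=k) f_k(x) / Σ_j P(Z=j) f_j(x).
Exponential densities:
  f_1 = 0.11198
  f_2 = 0.00605511
Multiply by the mixture weights:
  P(Z=1)·f_1 = 0.29 × 0.11198 = 0.0324741
  P(Z=2)·f_2 = 0.71 × 0.00605511 = 0.00429913
Marginal: 0.0324741 + 0.00429913 = 0.0367732
P(Regime 1 | 2.9 minutes) ≈ 0.8831

0.8831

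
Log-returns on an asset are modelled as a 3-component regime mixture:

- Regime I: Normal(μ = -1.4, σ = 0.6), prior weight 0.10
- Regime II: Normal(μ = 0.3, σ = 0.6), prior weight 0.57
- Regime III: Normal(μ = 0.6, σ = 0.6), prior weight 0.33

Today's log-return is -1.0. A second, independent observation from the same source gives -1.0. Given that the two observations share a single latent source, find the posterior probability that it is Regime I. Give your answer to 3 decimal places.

Apply Bayes' rule: the posterior for each component is proportional to its prior times its likelihood at x.
Since both observations come from the same component, the likelihood for component k is f_k(x₁)·f_k(x₂).
  L_I = [0.532413] × [0.532413] = 0.283464
  L_II = [0.0635877] × [0.0635877] = 0.0040434
  L_III = [0.0189933] × [0.0189933] = 0.000360746
Weight by the priors:
  π_I·L_I = 0.10 × 0.283464 = 0.0283464
  π_II·L_II = 0.57 × 0.0040434 = 0.00230474
  π_III·L_III = 0.33 × 0.000360746 = 0.000119046
Normaliser: 0.0283464 + 0.00230474 + 0.000119046 = 0.0307702
So the posterior for Regime I is 0.0283464 / 0.0307702 ≈ 0.921.

0.921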